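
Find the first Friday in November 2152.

November 3, 2152

November 1, 2152 is a Wednesday.
The first Friday is therefore November 3 (2 days later).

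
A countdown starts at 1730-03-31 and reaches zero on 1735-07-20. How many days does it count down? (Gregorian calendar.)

Mar 31, 1730 → Mar 31, 1731: 365 days.
Mar 31, 1731 → Mar 31, 1732: 366 days (Feb 29, 1732 is in that span).
Mar 31, 1732 → Mar 31, 1733: 365 days.
Mar 31, 1733 → Mar 31, 1734: 365 days.
Mar 31, 1734 → Mar 31, 1735: 365 days.
Mar 31, 1735 → Apr 30, 1735: 30 days (March has 31).
Apr 30, 1735 → May 30, 1735: 30 days (April has 30).
May 30, 1735 → Jun 30, 1735: 31 days (May has 31).
Jun 30, 1735 → Jul 20, 1735: 20 days.
Total: 1937 days.

1937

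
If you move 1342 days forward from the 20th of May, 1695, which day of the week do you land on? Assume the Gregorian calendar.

Wednesday

First find the weekday of May 20, 1695. Doomsday rule: the anchor day for the 1600s is Tuesday. For year 95: 95÷12 = 7 r 11, and 11÷4 = 2, so 7+11+2 = 20.
Tuesday + 20 ≡ Monday — that's 1695's doomsday.
In May the doomsday date is May 9.
May 20 is 11 days after May 9; 11 mod 7 = 4, so Monday + 4 = Friday.
1342 mod 7 = 5, so 1342 days after a Friday is Friday + 5 = Wednesday.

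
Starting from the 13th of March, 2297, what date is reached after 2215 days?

+365 (one year) → Mar 13, 2298 (1850 left).
+365 (one year) → Mar 13, 2299 (1485 left).
+365 (one year) → Mar 13, 2300 (1120 left).
+365 (one year) → Mar 13, 2301 (755 left).
+365 (one year) → Mar 13, 2302 (390 left).
Mar has 31 days: +19 → Apr 1, 2302 (371 left).
Apr has 30 days: +30 → May 1, 2302 (341 left).
May has 31 days: +31 → Jun 1, 2302 (310 left).
Jun has 30 days: +30 → Jul 1, 2302 (280 left).
Jul has 31 days: +31 → Aug 1, 2302 (249 left).
Aug has 31 days: +31 → Sep 1, 2302 (218 left).
Sep has 30 days: +30 → Oct 1, 2302 (188 left).
Oct has 31 days: +31 → Nov 1, 2302 (157 left).
Nov has 30 days: +30 → Dec 1, 2302 (127 left).
Dec has 31 days: +31 → Jan 1, 2303 (96 left).
Jan has 31 days: +31 → Feb 1, 2303 (65 left).
Feb has 28 days: +28 → Mar 1, 2303 (37 left).
Mar has 31 days: +31 → Apr 1, 2303 (6 left).
+6 → Apr 7, 2303.

April 7, 2303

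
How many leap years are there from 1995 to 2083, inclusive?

Multiples of 4 in [1995,2083]: 22.
Of those, multiples of 100: 1 (not leap unless ÷400).
Multiples of 400: 1.
Leap years = 22 − 1 + 1 = 22.

22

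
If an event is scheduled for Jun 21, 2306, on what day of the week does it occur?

Thursday

Doomsday rule: the anchor day for the 2300s is Wednesday. For year 06: 6÷12 = 0 r 6, and 6÷4 = 1, so 0+6+1 = 7.
Wednesday + 7 ≡ Wednesday — that's 2306's doomsday.
In June the doomsday date is Jun 6.
Jun 21 is 15 days after Jun 6; 15 mod 7 = 1, so Wednesday + 1 = Thursday.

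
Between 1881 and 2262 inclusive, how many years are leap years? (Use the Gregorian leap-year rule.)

92

Multiples of 4 in [1881,2262]: 95.
Of those, multiples of 100: 4 (not leap unless ÷400).
Multiples of 400: 1.
Leap years = 95 − 4 + 1 = 92.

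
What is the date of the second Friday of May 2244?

May 10, 2244

May 1, 2244 is a Wednesday.
The first Friday is therefore May 3 (2 days later).
The second Friday is 3 + 1×7 = May 10.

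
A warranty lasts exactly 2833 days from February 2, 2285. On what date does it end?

+365 (one year) → Feb 2, 2286 (2468 left).
+365 (one year) → Feb 2, 2287 (2103 left).
+365 (one year) → Feb 2, 2288 (1738 left).
+366 (one year; includes Feb 29, 2288) → Feb 2, 2289 (1372 left).
+365 (one year) → Feb 2, 2290 (1007 left).
+365 (one year) → Feb 2, 2291 (642 left).
+365 (one year) → Feb 2, 2292 (277 left).
Feb has 29 days: +28 → Mar 1, 2292 (249 left).
Mar has 31 days: +31 → Apr 1, 2292 (218 left).
Apr has 30 days: +30 → May 1, 2292 (188 left).
May has 31 days: +31 → Jun 1, 2292 (157 left).
Jun has 30 days: +30 → Jul 1, 2292 (127 left).
Jul has 31 days: +31 → Aug 1, 2292 (96 left).
Aug has 31 days: +31 → Sep 1, 2292 (65 left).
Sep has 30 days: +30 → Oct 1, 2292 (35 left).
Oct has 31 days: +31 → Nov 1, 2292 (4 left).
+4 → Nov 5, 2292.

November 5, 2292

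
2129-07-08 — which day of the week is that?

Friday

Doomsday rule: the anchor day for the 2100s is Sunday. For year 29: 29÷12 = 2 r 5, and 5÷4 = 1, so 2+5+1 = 8.
Sunday + 8 ≡ Monday — that's 2129's doomsday.
In July the doomsday date is Jul 11.
Jul 8 is 3 days before Jul 11; 3 mod 7 = 3, so Monday − 3 = Friday.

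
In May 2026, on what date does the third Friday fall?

May 1, 2026 is a Friday.
The first Friday is therefore May 1 (same day).
The third Friday is 1 + 2×7 = May 15.

May 15, 2026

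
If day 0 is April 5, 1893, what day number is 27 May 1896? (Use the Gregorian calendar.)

Apr 5, 1893 → Apr 5, 1894: 365 days.
Apr 5, 1894 → Apr 5, 1895: 365 days.
Apr 5, 1895 → Apr 5, 1896: 366 days (Feb 29, 1896 is in that span).
Apr 5, 1896 → May 5, 1896: 30 days (April has 30).
May 5, 1896 → May 27, 1896: 22 days.
Total: 1148 days.

1148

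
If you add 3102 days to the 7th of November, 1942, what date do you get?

+365 (one year) → Nov 7, 1943 (2737 left).
+366 (one year; includes Feb 29, 1944) → Nov 7, 1944 (2371 left).
+365 (one year) → Nov 7, 1945 (2006 left).
+365 (one year) → Nov 7, 1946 (1641 left).
+365 (one year) → Nov 7, 1947 (1276 left).
+366 (one year; includes Feb 29, 1948) → Nov 7, 1948 (910 left).
+365 (one year) → Nov 7, 1949 (545 left).
+365 (one year) → Nov 7, 1950 (180 left).
Nov has 30 days: +24 → Dec 1, 1950 (156 left).
Dec has 31 days: +31 → Jan 1, 1951 (125 left).
Jan has 31 days: +31 → Feb 1, 1951 (94 left).
Feb has 28 days: +28 → Mar 1, 1951 (66 left).
Mar has 31 days: +31 → Apr 1, 1951 (35 left).
Apr has 30 days: +30 → May 1, 1951 (5 left).
+5 → May 6, 1951.

May 6, 1951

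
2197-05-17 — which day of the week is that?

Wednesday

Doomsday rule: the anchor day for the 2100s is Sunday. For year 97: 97÷12 = 8 r 1, and 1÷4 = 0, so 8+1+0 = 9.
Sunday + 9 ≡ Tuesday — that's 2197's doomsday.
In May the doomsday date is May 9.
May 17 is 8 days after May 9; 8 mod 7 = 1, so Tuesday + 1 = Wednesday.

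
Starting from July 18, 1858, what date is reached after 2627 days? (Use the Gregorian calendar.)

September 26, 1865

+365 (one year) → Jul 18, 1859 (2262 left).
+366 (one year; includes Feb 29, 1860) → Jul 18, 1860 (1896 left).
+365 (one year) → Jul 18, 1861 (1531 left).
+365 (one year) → Jul 18, 1862 (1166 left).
+365 (one year) → Jul 18, 1863 (801 left).
+366 (one year; includes Feb 29, 1864) → Jul 18, 1864 (435 left).
+365 (one year) → Jul 18, 1865 (70 left).
Jul has 31 days: +14 → Aug 1, 1865 (56 left).
Aug has 31 days: +31 → Sep 1, 1865 (25 left).
+25 → Sep 26, 1865.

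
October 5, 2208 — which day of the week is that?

Doomsday rule: the anchor day for the 2200s is Friday. For year 08: 8÷12 = 0 r 8, and 8÷4 = 2, so 0+8+2 = 10.
Friday + 10 ≡ Monday — that's 2208's doomsday.
In October the doomsday date is Oct 10.
Oct 5 is 5 days before Oct 10; 5 mod 7 = 5, so Monday − 5 = Wednesday.

Wednesday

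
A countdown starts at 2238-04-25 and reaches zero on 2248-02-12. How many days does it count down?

3580

Apr 25, 2238 → Apr 25, 2239: 365 days.
Apr 25, 2239 → Apr 25, 2240: 366 days (Feb 29, 2240 is in that span).
Apr 25, 2240 → Apr 25, 2241: 365 days.
Apr 25, 2241 → Apr 25, 2242: 365 days.
Apr 25, 2242 → Apr 25, 2243: 365 days.
Apr 25, 2243 → Apr 25, 2244: 366 days (Feb 29, 2244 is in that span).
Apr 25, 2244 → Apr 25, 2245: 365 days.
Apr 25, 2245 → Apr 25, 2246: 365 days.
Apr 25, 2246 → Apr 25, 2247: 365 days.
Apr 25, 2247 → May 25, 2247: 30 days (April has 30).
May 25, 2247 → Jun 25, 2247: 31 days (May has 31).
Jun 25, 2247 → Jul 25, 2247: 30 days (June has 30).
Jul 25, 2247 → Aug 25, 2247: 31 days (July has 31).
Aug 25, 2247 → Sep 25, 2247: 31 days (August has 31).
Sep 25, 2247 → Oct 25, 2247: 30 days (September has 30).
Oct 25, 2247 → Nov 25, 2247: 31 days (October has 31).
Nov 25, 2247 → Dec 25, 2247: 30 days (November has 30).
Dec 25, 2247 → Jan 25, 2248: 31 days (December has 31).
Jan 25, 2248 → Feb 12, 2248: 18 days.
Total: 3580 days.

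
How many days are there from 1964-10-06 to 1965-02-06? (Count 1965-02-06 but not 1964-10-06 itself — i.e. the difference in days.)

Oct 6, 1964 → Nov 6, 1964: 31 days (October has 31).
Nov 6, 1964 → Dec 6, 1964: 30 days (November has 30).
Dec 6, 1964 → Jan 6, 1965: 31 days (December has 31).
Jan 6, 1965 → Feb 6, 1965: 31 days.
Total: 123 days.

123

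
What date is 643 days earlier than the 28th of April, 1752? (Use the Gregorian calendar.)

−366 (one year; includes Feb 29, 1752) → Apr 28, 1751 (277 left).
−28 → Mar 31, 1751 (end of Mar, 31 days; 249 left).
−31 → Feb 28, 1751 (end of Feb, 28 days; 218 left).
−28 → Jan 31, 1751 (end of Jan, 31 days; 190 left).
−31 → Dec 31, 1750 (end of Dec, 31 days; 159 left).
−31 → Nov 30, 1750 (end of Nov, 30 days; 128 left).
−30 → Oct 31, 1750 (end of Oct, 31 days; 98 left).
−31 → Sep 30, 1750 (end of Sep, 30 days; 67 left).
−30 → Aug 31, 1750 (end of Aug, 31 days; 37 left).
−31 → Jul 31, 1750 (end of Jul, 31 days; 6 left).
−6 → Jul 25, 1750.

July 25, 1750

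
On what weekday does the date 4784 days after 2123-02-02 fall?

Feb 2, 2123 is a Tuesday.
4784 mod 7 = 3, so 4784 days after a Tuesday is Tuesday + 3 = Friday.

Friday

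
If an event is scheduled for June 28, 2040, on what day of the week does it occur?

Doomsday rule: the anchor day for the 2000s is Tuesday. For year 40: 40÷12 = 3 r 4, and 4÷4 = 1, so 3+4+1 = 8.
Tuesday + 8 ≡ Wednesday — that's 2040's doomsday.
In June the doomsday date is Jun 6.
Jun 28 is 22 days after Jun 6; 22 mod 7 = 1, so Wednesday + 1 = Thursday.

Thursday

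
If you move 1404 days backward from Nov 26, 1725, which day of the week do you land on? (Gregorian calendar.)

Nov 26, 1725 is a Monday.
1404 mod 7 = 4, so 1404 days before a Monday is Monday − 4 = Thursday.

Thursday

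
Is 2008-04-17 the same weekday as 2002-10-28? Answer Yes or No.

No

From Oct 28, 2002 to Apr 17, 2008 is 1998 days.
1998 mod 7 = 3, so they are different weekdays.
(Oct 28, 2002 is a Monday; Apr 17, 2008 is a Thursday.)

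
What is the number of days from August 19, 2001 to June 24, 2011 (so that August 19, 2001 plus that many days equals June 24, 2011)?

3596

Aug 19, 2001 → Aug 19, 2002: 365 days.
Aug 19, 2002 → Aug 19, 2003: 365 days.
Aug 19, 2003 → Aug 19, 2004: 366 days (Feb 29, 2004 is in that span).
Aug 19, 2004 → Aug 19, 2005: 365 days.
Aug 19, 2005 → Aug 19, 2006: 365 days.
Aug 19, 2006 → Aug 19, 2007: 365 days.
Aug 19, 2007 → Aug 19, 2008: 366 days (Feb 29, 2008 is in that span).
Aug 19, 2008 → Aug 19, 2009: 365 days.
Aug 19, 2009 → Aug 19, 2010: 365 days.
Aug 19, 2010 → Sep 19, 2010: 31 days (August has 31).
Sep 19, 2010 → Oct 19, 2010: 30 days (September has 30).
Oct 19, 2010 → Nov 19, 2010: 31 days (October has 31).
Nov 19, 2010 → Dec 19, 2010: 30 days (November has 30).
Dec 19, 2010 → Jan 19, 2011: 31 days (December has 31).
Jan 19, 2011 → Feb 19, 2011: 31 days (January has 31).
Feb 19, 2011 → Mar 19, 2011: 28 days (February has 28).
Mar 19, 2011 → Apr 19, 2011: 31 days (March has 31).
Apr 19, 2011 → May 19, 2011: 30 days (April has 30).
May 19, 2011 → Jun 19, 2011: 31 days (May has 31).
Jun 19, 2011 → Jun 24, 2011: 5 days.
Total: 3596 days.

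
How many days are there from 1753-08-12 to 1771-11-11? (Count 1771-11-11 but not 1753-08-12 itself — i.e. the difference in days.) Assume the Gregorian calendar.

6665

Aug 12, 1753 → Aug 12, 1754: 365 days.
Aug 12, 1754 → Aug 12, 1755: 365 days.
Aug 12, 1755 → Aug 12, 1756: 366 days (Feb 29, 1756 is in that span).
Aug 12, 1756 → Aug 12, 1757: 365 days.
Aug 12, 1757 → Aug 12, 1758: 365 days.
Aug 12, 1758 → Aug 12, 1759: 365 days.
Aug 12, 1759 → Aug 12, 1760: 366 days (Feb 29, 1760 is in that span).
Aug 12, 1760 → Aug 12, 1761: 365 days.
Aug 12, 1761 → Aug 12, 1762: 365 days.
Aug 12, 1762 → Aug 12, 1763: 365 days.
Aug 12, 1763 → Aug 12, 1764: 366 days (Feb 29, 1764 is in that span).
Aug 12, 1764 → Aug 12, 1765: 365 days.
Aug 12, 1765 → Aug 12, 1766: 365 days.
Aug 12, 1766 → Aug 12, 1767: 365 days.
Aug 12, 1767 → Aug 12, 1768: 366 days (Feb 29, 1768 is in that span).
Aug 12, 1768 → Aug 12, 1769: 365 days.
Aug 12, 1769 → Aug 12, 1770: 365 days.
Aug 12, 1770 → Aug 12, 1771: 365 days.
Aug 12, 1771 → Sep 12, 1771: 31 days (August has 31).
Sep 12, 1771 → Oct 12, 1771: 30 days (September has 30).
Oct 12, 1771 → Nov 11, 1771: 30 days.
Total: 6665 days.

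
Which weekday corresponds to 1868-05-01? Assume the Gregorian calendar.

January 1, 1868 is a Wednesday.
Jan 1, 1868 → Feb 1, 1868: 31 days (January has 31).
Feb 1, 1868 → Mar 1, 1868: 29 days (February has 29).
Mar 1, 1868 → Apr 1, 1868: 31 days (March has 31).
Apr 1, 1868 → May 1, 1868: 30 days.
Total: 121 days.
121 mod 7 = 2, so Wednesday + 2 = Friday.

Friday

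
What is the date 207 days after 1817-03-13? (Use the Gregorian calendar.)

October 6, 1817

Mar has 31 days: +19 → Apr 1, 1817 (188 left).
Apr has 30 days: +30 → May 1, 1817 (158 left).
May has 31 days: +31 → Jun 1, 1817 (127 left).
Jun has 30 days: +30 → Jul 1, 1817 (97 left).
Jul has 31 days: +31 → Aug 1, 1817 (66 left).
Aug has 31 days: +31 → Sep 1, 1817 (35 left).
Sep has 30 days: +30 → Oct 1, 1817 (5 left).
+5 → Oct 6, 1817.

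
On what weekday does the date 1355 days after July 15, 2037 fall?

Sunday

First find the weekday of Jul 15, 2037. Doomsday rule: the anchor day for the 2000s is Tuesday. For year 37: 37÷12 = 3 r 1, and 1÷4 = 0, so 3+1+0 = 4.
Tuesday + 4 ≡ Saturday — that's 2037's doomsday.
In July the doomsday date is Jul 11.
Jul 15 is 4 days after Jul 11; 4 mod 7 = 4, so Saturday + 4 = Wednesday.
1355 mod 7 = 4, so 1355 days after a Wednesday is Wednesday + 4 = Sunday.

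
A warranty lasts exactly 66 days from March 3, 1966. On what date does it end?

May 8, 1966

Mar has 31 days: +29 → Apr 1, 1966 (37 left).
Apr has 30 days: +30 → May 1, 1966 (7 left).
+7 → May 8, 1966.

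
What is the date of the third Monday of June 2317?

June 18, 2317

June 1, 2317 is a Friday.
The first Monday is therefore June 4 (3 days later).
The third Monday is 4 + 2×7 = June 18.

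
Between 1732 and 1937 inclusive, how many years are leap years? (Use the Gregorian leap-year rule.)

Multiples of 4 in [1732,1937]: 52.
Of those, multiples of 100: 2 (not leap unless ÷400).
Multiples of 400: 0.
Leap years = 52 − 2 + 0 = 50.

50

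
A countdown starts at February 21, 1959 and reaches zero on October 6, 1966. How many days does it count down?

Feb 21, 1959 → Feb 21, 1960: 365 days.
Feb 21, 1960 → Feb 21, 1961: 366 days (Feb 29, 1960 is in that span).
Feb 21, 1961 → Feb 21, 1962: 365 days.
Feb 21, 1962 → Feb 21, 1963: 365 days.
Feb 21, 1963 → Feb 21, 1964: 365 days.
Feb 21, 1964 → Feb 21, 1965: 366 days (Feb 29, 1964 is in that span).
Feb 21, 1965 → Feb 21, 1966: 365 days.
Feb 21, 1966 → Mar 21, 1966: 28 days (February has 28).
Mar 21, 1966 → Apr 21, 1966: 31 days (March has 31).
Apr 21, 1966 → May 21, 1966: 30 days (April has 30).
May 21, 1966 → Jun 21, 1966: 31 days (May has 31).
Jun 21, 1966 → Jul 21, 1966: 30 days (June has 30).
Jul 21, 1966 → Aug 21, 1966: 31 days (July has 31).
Aug 21, 1966 → Sep 21, 1966: 31 days (August has 31).
Sep 21, 1966 → Oct 6, 1966: 15 days.
Total: 2784 days.

2784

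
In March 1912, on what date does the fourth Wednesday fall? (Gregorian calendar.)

March 27, 1912

March 1, 1912 is a Friday.
The first Wednesday is therefore March 6 (5 days later).
The fourth Wednesday is 6 + 3×7 = March 27.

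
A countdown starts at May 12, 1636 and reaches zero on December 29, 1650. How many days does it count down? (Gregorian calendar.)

May 12, 1636 → May 12, 1637: 365 days.
May 12, 1637 → May 12, 1638: 365 days.
May 12, 1638 → May 12, 1639: 365 days.
May 12, 1639 → May 12, 1640: 366 days (Feb 29, 1640 is in that span).
May 12, 1640 → May 12, 1641: 365 days.
May 12, 1641 → May 12, 1642: 365 days.
May 12, 1642 → May 12, 1643: 365 days.
May 12, 1643 → May 12, 1644: 366 days (Feb 29, 1644 is in that span).
May 12, 1644 → May 12, 1645: 365 days.
May 12, 1645 → May 12, 1646: 365 days.
May 12, 1646 → May 12, 1647: 365 days.
May 12, 1647 → May 12, 1648: 366 days (Feb 29, 1648 is in that span).
May 12, 1648 → May 12, 1649: 365 days.
May 12, 1649 → May 12, 1650: 365 days.
May 12, 1650 → Jun 12, 1650: 31 days (May has 31).
Jun 12, 1650 → Jul 12, 1650: 30 days (June has 30).
Jul 12, 1650 → Aug 12, 1650: 31 days (July has 31).
Aug 12, 1650 → Sep 12, 1650: 31 days (August has 31).
Sep 12, 1650 → Oct 12, 1650: 30 days (September has 30).
Oct 12, 1650 → Nov 12, 1650: 31 days (October has 31).
Nov 12, 1650 → Dec 12, 1650: 30 days (November has 30).
Dec 12, 1650 → Dec 29, 1650: 17 days.
Total: 5344 days.

5344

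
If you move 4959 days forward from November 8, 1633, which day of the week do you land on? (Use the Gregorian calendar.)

Friday

First find the weekday of Nov 8, 1633. Doomsday rule: the anchor day for the 1600s is Tuesday. For year 33: 33÷12 = 2 r 9, and 9÷4 = 2, so 2+9+2 = 13.
Tuesday + 13 ≡ Monday — that's 1633's doomsday.
In November the doomsday date is Nov 7.
Nov 8 is 1 day after Nov 7; 1 mod 7 = 1, so Monday + 1 = Tuesday.
4959 mod 7 = 3, so 4959 days after a Tuesday is Tuesday + 3 = Friday.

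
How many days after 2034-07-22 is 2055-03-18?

7544

Jul 22, 2034 → Jul 22, 2035: 365 days.
Jul 22, 2035 → Jul 22, 2036: 366 days (Feb 29, 2036 is in that span).
Jul 22, 2036 → Jul 22, 2037: 365 days.
Jul 22, 2037 → Jul 22, 2038: 365 days.
Jul 22, 2038 → Jul 22, 2039: 365 days.
Jul 22, 2039 → Jul 22, 2040: 366 days (Feb 29, 2040 is in that span).
Jul 22, 2040 → Jul 22, 2041: 365 days.
Jul 22, 2041 → Jul 22, 2042: 365 days.
Jul 22, 2042 → Jul 22, 2043: 365 days.
Jul 22, 2043 → Jul 22, 2044: 366 days (Feb 29, 2044 is in that span).
Jul 22, 2044 → Jul 22, 2045: 365 days.
Jul 22, 2045 → Jul 22, 2046: 365 days.
Jul 22, 2046 → Jul 22, 2047: 365 days.
Jul 22, 2047 → Jul 22, 2048: 366 days (Feb 29, 2048 is in that span).
Jul 22, 2048 → Jul 22, 2049: 365 days.
Jul 22, 2049 → Jul 22, 2050: 365 days.
Jul 22, 2050 → Jul 22, 2051: 365 days.
Jul 22, 2051 → Jul 22, 2052: 366 days (Feb 29, 2052 is in that span).
Jul 22, 2052 → Jul 22, 2053: 365 days.
Jul 22, 2053 → Jul 22, 2054: 365 days.
Jul 22, 2054 → Aug 22, 2054: 31 days (July has 31).
Aug 22, 2054 → Sep 22, 2054: 31 days (August has 31).
Sep 22, 2054 → Oct 22, 2054: 30 days (September has 30).
Oct 22, 2054 → Nov 22, 2054: 31 days (October has 31).
Nov 22, 2054 → Dec 22, 2054: 30 days (November has 30).
Dec 22, 2054 → Jan 22, 2055: 31 days (December has 31).
Jan 22, 2055 → Feb 22, 2055: 31 days (January has 31).
Feb 22, 2055 → Mar 18, 2055: 24 days.
Total: 7544 days.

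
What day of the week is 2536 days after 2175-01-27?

Sunday

Jan 27, 2175 is a Friday.
2536 mod 7 = 2, so 2536 days after a Friday is Friday + 2 = Sunday.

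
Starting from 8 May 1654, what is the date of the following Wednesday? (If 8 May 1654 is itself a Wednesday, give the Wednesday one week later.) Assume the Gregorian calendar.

May 8, 1654 is a Friday.
From Friday to the next Wednesday is 5 days.
May 8, 1654 + 5 = May 13, 1654.

May 13, 1654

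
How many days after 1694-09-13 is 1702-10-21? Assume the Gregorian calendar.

2959

Sep 13, 1694 → Sep 13, 1695: 365 days.
Sep 13, 1695 → Sep 13, 1696: 366 days (Feb 29, 1696 is in that span).
Sep 13, 1696 → Sep 13, 1697: 365 days.
Sep 13, 1697 → Sep 13, 1698: 365 days.
Sep 13, 1698 → Sep 13, 1699: 365 days.
Sep 13, 1699 → Sep 13, 1700: 365 days.
Sep 13, 1700 → Sep 13, 1701: 365 days.
Sep 13, 1701 → Sep 13, 1702: 365 days.
Sep 13, 1702 → Oct 13, 1702: 30 days (September has 30).
Oct 13, 1702 → Oct 21, 1702: 8 days.
Total: 2959 days.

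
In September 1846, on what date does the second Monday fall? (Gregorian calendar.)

September 14, 1846

September 1, 1846 is a Tuesday.
The first Monday is therefore September 7 (6 days later).
The second Monday is 7 + 1×7 = September 14.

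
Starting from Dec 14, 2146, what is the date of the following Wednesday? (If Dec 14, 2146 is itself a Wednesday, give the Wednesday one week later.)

Dec 14, 2146 is a Wednesday.
From Wednesday to the next Wednesday is 7 days.
Dec 14, 2146 + 7 = Dec 21, 2146.

December 21, 2146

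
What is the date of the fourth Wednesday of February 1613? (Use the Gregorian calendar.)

February 27, 1613

February 1, 1613 is a Friday.
The first Wednesday is therefore February 6 (5 days later).
The fourth Wednesday is 6 + 3×7 = February 27.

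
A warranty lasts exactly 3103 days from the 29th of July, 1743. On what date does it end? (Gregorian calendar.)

+366 (one year; includes Feb 29, 1744) → Jul 29, 1744 (2737 left).
+365 (one year) → Jul 29, 1745 (2372 left).
+365 (one year) → Jul 29, 1746 (2007 left).
+365 (one year) → Jul 29, 1747 (1642 left).
+366 (one year; includes Feb 29, 1748) → Jul 29, 1748 (1276 left).
+365 (one year) → Jul 29, 1749 (911 left).
+365 (one year) → Jul 29, 1750 (546 left).
+365 (one year) → Jul 29, 1751 (181 left).
Jul has 31 days: +3 → Aug 1, 1751 (178 left).
Aug has 31 days: +31 → Sep 1, 1751 (147 left).
Sep has 30 days: +30 → Oct 1, 1751 (117 left).
Oct has 31 days: +31 → Nov 1, 1751 (86 left).
Nov has 30 days: +30 → Dec 1, 1751 (56 left).
Dec has 31 days: +31 → Jan 1, 1752 (25 left).
+25 → Jan 26, 1752.

January 26, 1752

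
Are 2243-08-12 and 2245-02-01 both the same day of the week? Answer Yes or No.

From Aug 12, 2243 to Feb 1, 2245 is 539 days.
539 mod 7 = 0, so they are the same weekday.
(Aug 12, 2243 is a Saturday; Feb 1, 2245 is a Saturday.)

Yes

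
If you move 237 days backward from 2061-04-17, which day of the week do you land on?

First find the weekday of Apr 17, 2061. Doomsday rule: the anchor day for the 2000s is Tuesday. For year 61: 61÷12 = 5 r 1, and 1÷4 = 0, so 5+1+0 = 6.
Tuesday + 6 ≡ Monday — that's 2061's doomsday.
In April the doomsday date is Apr 4.
Apr 17 is 13 days after Apr 4; 13 mod 7 = 6, so Monday + 6 = Sunday.
237 mod 7 = 6, so 237 days before a Sunday is Sunday − 6 = Monday.

Monday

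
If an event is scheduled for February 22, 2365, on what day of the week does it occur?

Doomsday rule: the anchor day for the 2300s is Wednesday. For year 65: 65÷12 = 5 r 5, and 5÷4 = 1, so 5+5+1 = 11.
Wednesday + 11 ≡ Sunday — that's 2365's doomsday.
In February the doomsday date is Feb 28 (2365 is not a leap year).
Feb 22 is 6 days before Feb 28; 6 mod 7 = 6, so Sunday − 6 = Monday.

Monday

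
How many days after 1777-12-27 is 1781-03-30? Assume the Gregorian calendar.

1189

Dec 27, 1777 → Dec 27, 1778: 365 days.
Dec 27, 1778 → Dec 27, 1779: 365 days.
Dec 27, 1779 → Dec 27, 1780: 366 days (Feb 29, 1780 is in that span).
Dec 27, 1780 → Jan 27, 1781: 31 days (December has 31).
Jan 27, 1781 → Feb 27, 1781: 31 days (January has 31).
Feb 27, 1781 → Mar 27, 1781: 28 days (February has 28).
Mar 27, 1781 → Mar 30, 1781: 3 days.
Total: 1189 days.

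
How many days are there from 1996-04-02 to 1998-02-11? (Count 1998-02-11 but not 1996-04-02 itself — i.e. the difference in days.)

680

Apr 2, 1996 → Apr 2, 1997: 365 days.
Apr 2, 1997 → May 2, 1997: 30 days (April has 30).
May 2, 1997 → Jun 2, 1997: 31 days (May has 31).
Jun 2, 1997 → Jul 2, 1997: 30 days (June has 30).
Jul 2, 1997 → Aug 2, 1997: 31 days (July has 31).
Aug 2, 1997 → Sep 2, 1997: 31 days (August has 31).
Sep 2, 1997 → Oct 2, 1997: 30 days (September has 30).
Oct 2, 1997 → Nov 2, 1997: 31 days (October has 31).
Nov 2, 1997 → Dec 2, 1997: 30 days (November has 30).
Dec 2, 1997 → Jan 2, 1998: 31 days (December has 31).
Jan 2, 1998 → Feb 2, 1998: 31 days (January has 31).
Feb 2, 1998 → Feb 11, 1998: 9 days.
Total: 680 days.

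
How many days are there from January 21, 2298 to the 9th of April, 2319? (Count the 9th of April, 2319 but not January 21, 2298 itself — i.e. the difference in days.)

7747

Jan 21, 2298 → Jan 21, 2299: 365 days.
Jan 21, 2299 → Jan 21, 2300: 365 days.
Jan 21, 2300 → Jan 21, 2301: 365 days.
Jan 21, 2301 → Jan 21, 2302: 365 days.
Jan 21, 2302 → Jan 21, 2303: 365 days.
Jan 21, 2303 → Jan 21, 2304: 365 days.
Jan 21, 2304 → Jan 21, 2305: 366 days (Feb 29, 2304 is in that span).
Jan 21, 2305 → Jan 21, 2306: 365 days.
Jan 21, 2306 → Jan 21, 2307: 365 days.
Jan 21, 2307 → Jan 21, 2308: 365 days.
Jan 21, 2308 → Jan 21, 2309: 366 days (Feb 29, 2308 is in that span).
Jan 21, 2309 → Jan 21, 2310: 365 days.
Jan 21, 2310 → Jan 21, 2311: 365 days.
Jan 21, 2311 → Jan 21, 2312: 365 days.
Jan 21, 2312 → Jan 21, 2313: 366 days (Feb 29, 2312 is in that span).
Jan 21, 2313 → Jan 21, 2314: 365 days.
Jan 21, 2314 → Jan 21, 2315: 365 days.
Jan 21, 2315 → Jan 21, 2316: 365 days.
Jan 21, 2316 → Jan 21, 2317: 366 days (Feb 29, 2316 is in that span).
Jan 21, 2317 → Jan 21, 2318: 365 days.
Jan 21, 2318 → Jan 21, 2319: 365 days.
Jan 21, 2319 → Feb 21, 2319: 31 days (January has 31).
Feb 21, 2319 → Mar 21, 2319: 28 days (February has 28).
Mar 21, 2319 → Apr 9, 2319: 19 days.
Total: 7747 days.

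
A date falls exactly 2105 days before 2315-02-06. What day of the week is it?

Monday

First find the weekday of Feb 6, 2315. Doomsday rule: the anchor day for the 2300s is Wednesday. For year 15: 15÷12 = 1 r 3, and 3÷4 = 0, so 1+3+0 = 4.
Wednesday + 4 ≡ Sunday — that's 2315's doomsday.
In February the doomsday date is Feb 28 (2315 is not a leap year).
Feb 6 is 22 days before Feb 28; 22 mod 7 = 1, so Sunday − 1 = Saturday.
2105 mod 7 = 5, so 2105 days before a Saturday is Saturday − 5 = Monday.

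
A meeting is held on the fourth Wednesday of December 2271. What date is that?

December 27, 2271

December 1, 2271 is a Friday.
The first Wednesday is therefore December 6 (5 days later).
The fourth Wednesday is 6 + 3×7 = December 27.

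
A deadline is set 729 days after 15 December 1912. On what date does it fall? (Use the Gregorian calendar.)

+365 (one year) → Dec 15, 1913 (364 left).
Dec has 31 days: +17 → Jan 1, 1914 (347 left).
Jan has 31 days: +31 → Feb 1, 1914 (316 left).
Feb has 28 days: +28 → Mar 1, 1914 (288 left).
Mar has 31 days: +31 → Apr 1, 1914 (257 left).
Apr has 30 days: +30 → May 1, 1914 (227 left).
May has 31 days: +31 → Jun 1, 1914 (196 left).
Jun has 30 days: +30 → Jul 1, 1914 (166 left).
Jul has 31 days: +31 → Aug 1, 1914 (135 left).
Aug has 31 days: +31 → Sep 1, 1914 (104 left).
Sep has 30 days: +30 → Oct 1, 1914 (74 left).
Oct has 31 days: +31 → Nov 1, 1914 (43 left).
Nov has 30 days: +30 → Dec 1, 1914 (13 left).
+13 → Dec 14, 1914.

December 14, 1914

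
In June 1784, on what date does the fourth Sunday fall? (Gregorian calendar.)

June 1, 1784 is a Tuesday.
The first Sunday is therefore June 6 (5 days later).
The fourth Sunday is 6 + 3×7 = June 27.

June 27, 1784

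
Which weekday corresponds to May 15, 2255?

Doomsday rule: the anchor day for the 2200s is Friday. For year 55: 55÷12 = 4 r 7, and 7÷4 = 1, so 4+7+1 = 12.
Friday + 12 ≡ Wednesday — that's 2255's doomsday.
In May the doomsday date is May 9.
May 15 is 6 days after May 9; 6 mod 7 = 6, so Wednesday + 6 = Tuesday.

Tuesday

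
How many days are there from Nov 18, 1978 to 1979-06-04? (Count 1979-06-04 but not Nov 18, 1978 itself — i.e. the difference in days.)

198

Nov 18, 1978 → Dec 18, 1978: 30 days (November has 30).
Dec 18, 1978 → Jan 18, 1979: 31 days (December has 31).
Jan 18, 1979 → Feb 18, 1979: 31 days (January has 31).
Feb 18, 1979 → Mar 18, 1979: 28 days (February has 28).
Mar 18, 1979 → Apr 18, 1979: 31 days (March has 31).
Apr 18, 1979 → May 18, 1979: 30 days (April has 30).
May 18, 1979 → Jun 4, 1979: 17 days.
Total: 198 days.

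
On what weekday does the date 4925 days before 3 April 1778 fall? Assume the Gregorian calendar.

Monday

Apr 3, 1778 is a Friday.
4925 mod 7 = 4, so 4925 days before a Friday is Friday − 4 = Monday.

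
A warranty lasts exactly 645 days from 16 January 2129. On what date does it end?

+365 (one year) → Jan 16, 2130 (280 left).
Jan has 31 days: +16 → Feb 1, 2130 (264 left).
Feb has 28 days: +28 → Mar 1, 2130 (236 left).
Mar has 31 days: +31 → Apr 1, 2130 (205 left).
Apr has 30 days: +30 → May 1, 2130 (175 left).
May has 31 days: +31 → Jun 1, 2130 (144 left).
Jun has 30 days: +30 → Jul 1, 2130 (114 left).
Jul has 31 days: +31 → Aug 1, 2130 (83 left).
Aug has 31 days: +31 → Sep 1, 2130 (52 left).
Sep has 30 days: +30 → Oct 1, 2130 (22 left).
+22 → Oct 23, 2130.

October 23, 2130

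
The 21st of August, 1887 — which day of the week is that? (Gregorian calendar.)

Sunday

Doomsday rule: the anchor day for the 1800s is Friday. For year 87: 87÷12 = 7 r 3, and 3÷4 = 0, so 7+3+0 = 10.
Friday + 10 ≡ Monday — that's 1887's doomsday.
In August the doomsday date is Aug 8.
Aug 21 is 13 days after Aug 8; 13 mod 7 = 6, so Monday + 6 = Sunday.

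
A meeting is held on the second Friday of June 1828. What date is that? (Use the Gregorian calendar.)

June 1, 1828 is a Sunday.
The first Friday is therefore June 6 (5 days later).
The second Friday is 6 + 1×7 = June 13.

June 13, 1828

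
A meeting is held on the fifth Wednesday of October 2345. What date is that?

October 31, 2345

October 1, 2345 is a Monday.
The first Wednesday is therefore October 3 (2 days later).
The fifth Wednesday is 3 + 4×7 = October 31.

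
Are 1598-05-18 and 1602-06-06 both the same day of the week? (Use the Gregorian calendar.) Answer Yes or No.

No

From May 18, 1598 to Jun 6, 1602 is 1480 days.
1480 mod 7 = 3, so they are different weekdays.
(May 18, 1598 is a Monday; Jun 6, 1602 is a Thursday.)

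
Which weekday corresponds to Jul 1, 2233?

Doomsday rule: the anchor day for the 2200s is Friday. For year 33: 33÷12 = 2 r 9, and 9÷4 = 2, so 2+9+2 = 13.
Friday + 13 ≡ Thursday — that's 2233's doomsday.
In July the doomsday date is Jul 11.
Jul 1 is 10 days before Jul 11; 10 mod 7 = 3, so Thursday − 3 = Monday.

Monday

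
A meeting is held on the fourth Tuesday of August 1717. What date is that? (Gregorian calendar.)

August 1, 1717 is a Sunday.
The first Tuesday is therefore August 3 (2 days later).
The fourth Tuesday is 3 + 3×7 = August 24.

August 24, 1717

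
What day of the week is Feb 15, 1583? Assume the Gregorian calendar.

Tuesday

Doomsday rule: the anchor day for the 1500s is Wednesday. For year 83: 83÷12 = 6 r 11, and 11÷4 = 2, so 6+11+2 = 19.
Wednesday + 19 ≡ Monday — that's 1583's doomsday.
In February the doomsday date is Feb 28 (1583 is not a leap year).
Feb 15 is 13 days before Feb 28; 13 mod 7 = 6, so Monday − 6 = Tuesday.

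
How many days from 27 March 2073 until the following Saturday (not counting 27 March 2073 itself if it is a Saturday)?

Mar 27, 2073 is a Monday.
From Monday to the next Saturday is 5 days.

5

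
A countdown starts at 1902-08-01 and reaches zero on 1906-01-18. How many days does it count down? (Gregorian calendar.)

1266

Aug 1, 1902 → Aug 1, 1903: 365 days.
Aug 1, 1903 → Aug 1, 1904: 366 days (Feb 29, 1904 is in that span).
Aug 1, 1904 → Aug 1, 1905: 365 days.
Aug 1, 1905 → Sep 1, 1905: 31 days (August has 31).
Sep 1, 1905 → Oct 1, 1905: 30 days (September has 30).
Oct 1, 1905 → Nov 1, 1905: 31 days (October has 31).
Nov 1, 1905 → Dec 1, 1905: 30 days (November has 30).
Dec 1, 1905 → Jan 1, 1906: 31 days (December has 31).
Jan 1, 1906 → Jan 18, 1906: 17 days.
Total: 1266 days.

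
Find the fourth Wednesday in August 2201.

August 1, 2201 is a Saturday.
The first Wednesday is therefore August 5 (4 days later).
The fourth Wednesday is 5 + 3×7 = August 26.

August 26, 2201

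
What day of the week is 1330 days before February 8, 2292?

Monday

Feb 8, 2292 is a Monday.
1330 mod 7 = 0, so 1330 days before a Monday is Monday − 0 = Monday.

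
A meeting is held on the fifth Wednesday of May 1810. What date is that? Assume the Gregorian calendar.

May 1, 1810 is a Tuesday.
The first Wednesday is therefore May 2 (1 days later).
The fifth Wednesday is 2 + 4×7 = May 30.

May 30, 1810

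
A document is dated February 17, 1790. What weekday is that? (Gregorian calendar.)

Doomsday rule: the anchor day for the 1700s is Sunday. For year 90: 90÷12 = 7 r 6, and 6÷4 = 1, so 7+6+1 = 14.
Sunday + 14 ≡ Sunday — that's 1790's doomsday.
In February the doomsday date is Feb 28 (1790 is not a leap year).
Feb 17 is 11 days before Feb 28; 11 mod 7 = 4, so Sunday − 4 = Wednesday.

Wednesday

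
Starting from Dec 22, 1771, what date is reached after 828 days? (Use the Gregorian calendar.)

+366 (one year; includes Feb 29, 1772) → Dec 22, 1772 (462 left).
+365 (one year) → Dec 22, 1773 (97 left).
Dec has 31 days: +10 → Jan 1, 1774 (87 left).
Jan has 31 days: +31 → Feb 1, 1774 (56 left).
Feb has 28 days: +28 → Mar 1, 1774 (28 left).
+28 → Mar 29, 1774.

March 29, 1774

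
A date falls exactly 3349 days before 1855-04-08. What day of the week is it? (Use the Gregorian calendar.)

Thursday

First find the weekday of Apr 8, 1855. Doomsday rule: the anchor day for the 1800s is Friday. For year 55: 55÷12 = 4 r 7, and 7÷4 = 1, so 4+7+1 = 12.
Friday + 12 ≡ Wednesday — that's 1855's doomsday.
In April the doomsday date is Apr 4.
Apr 8 is 4 days after Apr 4; 4 mod 7 = 4, so Wednesday + 4 = Sunday.
3349 mod 7 = 3, so 3349 days before a Sunday is Sunday − 3 = Thursday.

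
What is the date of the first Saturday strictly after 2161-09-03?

September 5, 2161

Sep 3, 2161 is a Thursday.
From Thursday to the next Saturday is 2 days.
Sep 3, 2161 + 2 = Sep 5, 2161.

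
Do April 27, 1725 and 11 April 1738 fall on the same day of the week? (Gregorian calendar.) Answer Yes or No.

From Apr 27, 1725 to Apr 11, 1738 is 4732 days.
4732 mod 7 = 0, so they are the same weekday.
(Apr 27, 1725 is a Friday; Apr 11, 1738 is a Friday.)

Yes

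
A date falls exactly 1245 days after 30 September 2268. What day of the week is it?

Sep 30, 2268 is a Wednesday.
1245 mod 7 = 6, so 1245 days after a Wednesday is Wednesday + 6 = Tuesday.

Tuesday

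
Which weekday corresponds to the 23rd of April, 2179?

Doomsday rule: the anchor day for the 2100s is Sunday. For year 79: 79÷12 = 6 r 7, and 7÷4 = 1, so 6+7+1 = 14.
Sunday + 14 ≡ Sunday — that's 2179's doomsday.
In April the doomsday date is Apr 4.
Apr 23 is 19 days after Apr 4; 19 mod 7 = 5, so Sunday + 5 = Friday.

Friday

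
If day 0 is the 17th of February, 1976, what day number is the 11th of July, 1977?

Feb 17, 1976 → Feb 17, 1977: 366 days (Feb 29, 1976 is in that span).
Feb 17, 1977 → Mar 17, 1977: 28 days (February has 28).
Mar 17, 1977 → Apr 17, 1977: 31 days (March has 31).
Apr 17, 1977 → May 17, 1977: 30 days (April has 30).
May 17, 1977 → Jun 17, 1977: 31 days (May has 31).
Jun 17, 1977 → Jul 11, 1977: 24 days.
Total: 510 days.

510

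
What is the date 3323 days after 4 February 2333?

+365 (one year) → Feb 4, 2334 (2958 left).
+365 (one year) → Feb 4, 2335 (2593 left).
+365 (one year) → Feb 4, 2336 (2228 left).
+366 (one year; includes Feb 29, 2336) → Feb 4, 2337 (1862 left).
+365 (one year) → Feb 4, 2338 (1497 left).
+365 (one year) → Feb 4, 2339 (1132 left).
+365 (one year) → Feb 4, 2340 (767 left).
+366 (one year; includes Feb 29, 2340) → Feb 4, 2341 (401 left).
+365 (one year) → Feb 4, 2342 (36 left).
Feb has 28 days: +25 → Mar 1, 2342 (11 left).
+11 → Mar 12, 2342.

March 12, 2342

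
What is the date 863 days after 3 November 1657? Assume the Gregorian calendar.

+365 (one year) → Nov 3, 1658 (498 left).
+365 (one year) → Nov 3, 1659 (133 left).
Nov has 30 days: +28 → Dec 1, 1659 (105 left).
Dec has 31 days: +31 → Jan 1, 1660 (74 left).
Jan has 31 days: +31 → Feb 1, 1660 (43 left).
Feb has 29 days: +29 → Mar 1, 1660 (14 left).
+14 → Mar 15, 1660.

March 15, 1660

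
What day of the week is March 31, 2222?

Doomsday rule: the anchor day for the 2200s is Friday. For year 22: 22÷12 = 1 r 10, and 10÷4 = 2, so 1+10+2 = 13.
Friday + 13 ≡ Thursday — that's 2222's doomsday.
In March the doomsday date is Mar 14.
Mar 31 is 17 days after Mar 14; 17 mod 7 = 3, so Thursday + 3 = Sunday.

Sunday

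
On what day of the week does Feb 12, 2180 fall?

Saturday

Doomsday rule: the anchor day for the 2100s is Sunday. For year 80: 80÷12 = 6 r 8, and 8÷4 = 2, so 6+8+2 = 16.
Sunday + 16 ≡ Tuesday — that's 2180's doomsday.
In February the doomsday date is Feb 29 (2180 is a leap year (divisible by 4)).
Feb 12 is 17 days before Feb 29; 17 mod 7 = 3, so Tuesday − 3 = Saturday.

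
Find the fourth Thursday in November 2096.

November 1, 2096 is a Thursday.
The first Thursday is therefore November 1 (same day).
The fourth Thursday is 1 + 3×7 = November 22.

November 22, 2096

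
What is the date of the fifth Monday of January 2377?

January 1, 2377 is a Saturday.
The first Monday is therefore January 3 (2 days later).
The fifth Monday is 3 + 4×7 = January 31.

January 31, 2377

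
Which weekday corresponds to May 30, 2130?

January 1, 2130 is a Sunday.
Jan 1, 2130 → Feb 1, 2130: 31 days (January has 31).
Feb 1, 2130 → Mar 1, 2130: 28 days (February has 28).
Mar 1, 2130 → Apr 1, 2130: 31 days (March has 31).
Apr 1, 2130 → May 1, 2130: 30 days (April has 30).
May 1, 2130 → May 30, 2130: 29 days.
Total: 149 days.
149 mod 7 = 2, so Sunday + 2 = Tuesday.

Tuesday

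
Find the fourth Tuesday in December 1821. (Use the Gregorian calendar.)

December 25, 1821

December 1, 1821 is a Saturday.
The first Tuesday is therefore December 4 (3 days later).
The fourth Tuesday is 4 + 3×7 = December 25.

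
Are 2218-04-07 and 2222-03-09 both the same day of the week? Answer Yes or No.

No

From Apr 7, 2218 to Mar 9, 2222 is 1432 days.
1432 mod 7 = 4, so they are different weekdays.
(Apr 7, 2218 is a Tuesday; Mar 9, 2222 is a Saturday.)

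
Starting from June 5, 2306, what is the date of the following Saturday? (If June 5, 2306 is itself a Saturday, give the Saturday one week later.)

Jun 5, 2306 is a Tuesday.
From Tuesday to the next Saturday is 4 days.
Jun 5, 2306 + 4 = Jun 9, 2306.

June 9, 2306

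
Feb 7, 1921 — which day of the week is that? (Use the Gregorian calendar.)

Doomsday rule: the anchor day for the 1900s is Wednesday. For year 21: 21÷12 = 1 r 9, and 9÷4 = 2, so 1+9+2 = 12.
Wednesday + 12 ≡ Monday — that's 1921's doomsday.
In February the doomsday date is Feb 28 (1921 is not a leap year).
Feb 7 is 21 days before Feb 28; 21 mod 7 = 0, so Monday − 0 = Monday.

Monday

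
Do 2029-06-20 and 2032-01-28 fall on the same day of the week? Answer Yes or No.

Yes

From Jun 20, 2029 to Jan 28, 2032 is 952 days.
952 mod 7 = 0, so they are the same weekday.
(Jun 20, 2029 is a Wednesday; Jan 28, 2032 is a Wednesday.)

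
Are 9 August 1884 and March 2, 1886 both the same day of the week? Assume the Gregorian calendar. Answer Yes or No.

No

From Aug 9, 1884 to Mar 2, 1886 is 570 days.
570 mod 7 = 3, so they are different weekdays.
(Aug 9, 1884 is a Saturday; Mar 2, 1886 is a Tuesday.)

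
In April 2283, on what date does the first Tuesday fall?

April 3, 2283

April 1, 2283 is a Sunday.
The first Tuesday is therefore April 3 (2 days later).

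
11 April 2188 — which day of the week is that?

Friday

January 1, 2188 is a Tuesday.
Jan 1, 2188 → Feb 1, 2188: 31 days (January has 31).
Feb 1, 2188 → Mar 1, 2188: 29 days (February has 29).
Mar 1, 2188 → Apr 1, 2188: 31 days (March has 31).
Apr 1, 2188 → Apr 11, 2188: 10 days.
Total: 101 days.
101 mod 7 = 3, so Tuesday + 3 = Friday.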